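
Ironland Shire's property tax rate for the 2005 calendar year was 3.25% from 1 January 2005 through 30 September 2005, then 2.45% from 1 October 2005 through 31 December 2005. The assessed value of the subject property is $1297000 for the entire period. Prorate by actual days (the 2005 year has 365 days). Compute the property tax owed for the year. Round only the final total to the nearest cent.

$39537.18

1 January – 30 September 2005: 273 days at 3.25% → $1297000 × 3.25% × 273/365 = $31527.7603
1 October – 31 December 2005: 92 days at 2.45% → $1297000 × 2.45% × 92/365 = $8009.4192
Total = $39537.1795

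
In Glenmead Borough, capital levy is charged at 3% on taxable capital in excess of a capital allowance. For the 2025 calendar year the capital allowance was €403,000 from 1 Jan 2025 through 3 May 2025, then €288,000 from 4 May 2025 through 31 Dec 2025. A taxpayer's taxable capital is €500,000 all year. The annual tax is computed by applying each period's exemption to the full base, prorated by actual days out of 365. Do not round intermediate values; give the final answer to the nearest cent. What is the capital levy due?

1 Jan – 3 May 2025: 123 days, exemption €403,000 → (€500,000 − €403,000) × 3% × 123/365 = €980.6301
4 May – 31 Dec 2025: 242 days, exemption €288,000 → (€500,000 − €288,000) × 3% × 242/365 = €4,216.7671
Total = €5,197.3973

€5,197.40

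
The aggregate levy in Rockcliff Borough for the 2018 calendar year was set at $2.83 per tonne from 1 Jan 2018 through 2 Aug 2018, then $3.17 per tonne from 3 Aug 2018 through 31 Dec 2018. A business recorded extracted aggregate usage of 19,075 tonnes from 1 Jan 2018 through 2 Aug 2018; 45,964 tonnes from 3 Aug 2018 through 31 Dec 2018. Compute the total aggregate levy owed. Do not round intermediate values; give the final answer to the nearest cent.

$199,688.13

1 Jan – 2 Aug 2018: 19,075 tonnes at $2.83/tonne → $53,982.25
3 Aug – 31 Dec 2018: 45,964 tonnes at $3.17/tonne → $145,705.88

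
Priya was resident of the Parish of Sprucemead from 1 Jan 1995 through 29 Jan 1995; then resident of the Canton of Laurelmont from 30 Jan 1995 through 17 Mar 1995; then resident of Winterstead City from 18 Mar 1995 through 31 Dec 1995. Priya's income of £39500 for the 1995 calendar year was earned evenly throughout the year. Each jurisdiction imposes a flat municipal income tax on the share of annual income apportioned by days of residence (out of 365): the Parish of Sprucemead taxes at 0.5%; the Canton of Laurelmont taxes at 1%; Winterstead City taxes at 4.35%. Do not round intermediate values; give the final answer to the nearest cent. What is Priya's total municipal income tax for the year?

£1427.03

The Parish of Sprucemead, 1 Jan – 29 Jan 1995: 29 days → £39500 × 0.5% × 29/365 = £15.6918
The Canton of Laurelmont, 30 Jan – 17 Mar 1995: 47 days → £39500 × 1% × 47/365 = £50.8630
Winterstead City, 18 Mar – 31 Dec 1995: 289 days → £39500 × 4.35% × 289/365 = £1360.4774
Total = £1427.0322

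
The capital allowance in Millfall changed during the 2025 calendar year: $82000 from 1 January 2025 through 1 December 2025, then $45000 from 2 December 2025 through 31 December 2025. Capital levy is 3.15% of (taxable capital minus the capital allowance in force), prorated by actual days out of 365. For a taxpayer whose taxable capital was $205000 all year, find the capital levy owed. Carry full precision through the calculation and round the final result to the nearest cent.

1 January – 1 December 2025: 335 days, exemption $82000 → ($205000 − $82000) × 3.15% × 335/365 = $3556.0479
2 December – 31 December 2025: 30 days, exemption $45000 → ($205000 − $45000) × 3.15% × 30/365 = $414.2466
Total = $3970.2945

$3970.29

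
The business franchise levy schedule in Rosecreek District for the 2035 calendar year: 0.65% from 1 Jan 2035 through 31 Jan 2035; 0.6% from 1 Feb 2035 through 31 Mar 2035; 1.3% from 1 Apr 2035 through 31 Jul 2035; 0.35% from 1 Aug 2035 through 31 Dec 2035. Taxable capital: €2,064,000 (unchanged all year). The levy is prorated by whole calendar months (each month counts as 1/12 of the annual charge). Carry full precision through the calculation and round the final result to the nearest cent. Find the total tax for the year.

1 Jan – 31 Jan 2035: 1 month at 0.65% → €2,064,000 × 0.65% × 1/12 = €1,118.0000
1 Feb – 31 Mar 2035: 2 months at 0.6% → €2,064,000 × 0.6% × 2/12 = €2,064.0000
1 Apr – 31 Jul 2035: 4 months at 1.3% → €2,064,000 × 1.3% × 4/12 = €8,944.0000
1 Aug – 31 Dec 2035: 5 months at 0.35% → €2,064,000 × 0.35% × 5/12 = €3,010.0000
Total = €15,136.0000

€15,136.00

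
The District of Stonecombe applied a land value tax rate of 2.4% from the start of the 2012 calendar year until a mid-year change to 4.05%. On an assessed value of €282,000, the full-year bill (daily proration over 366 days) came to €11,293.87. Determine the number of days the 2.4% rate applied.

10 days

Let d = days at the first rate; then 366 − d days at the second rate.
€282,000 × [2.4%·d + 4.05%·(366−d)] / 366 = €11,293.87
Solving gives d = 10, so the new rate took effect on 11 Jan 2012.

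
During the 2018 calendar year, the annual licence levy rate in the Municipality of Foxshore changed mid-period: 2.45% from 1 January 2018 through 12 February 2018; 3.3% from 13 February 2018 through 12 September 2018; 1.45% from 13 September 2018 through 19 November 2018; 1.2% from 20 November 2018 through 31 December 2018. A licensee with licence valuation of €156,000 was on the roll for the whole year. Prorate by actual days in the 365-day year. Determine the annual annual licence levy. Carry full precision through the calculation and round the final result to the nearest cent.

1 January – 12 February 2018: 43 days at 2.45% → €156,000 × 2.45% × 43/365 = €450.2630
13 February – 12 September 2018: 212 days at 3.3% → €156,000 × 3.3% × 212/365 = €2,990.0712
13 September – 19 November 2018: 68 days at 1.45% → €156,000 × 1.45% × 68/365 = €421.4137
20 November – 31 December 2018: 42 days at 1.2% → €156,000 × 1.2% × 42/365 = €215.4082
Total = €4,077.1562

€4,077.16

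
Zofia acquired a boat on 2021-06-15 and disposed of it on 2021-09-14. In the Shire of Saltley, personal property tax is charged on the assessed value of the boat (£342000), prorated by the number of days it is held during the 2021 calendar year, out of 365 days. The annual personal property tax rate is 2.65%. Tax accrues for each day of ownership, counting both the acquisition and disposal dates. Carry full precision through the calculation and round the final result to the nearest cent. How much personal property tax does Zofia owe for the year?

£2284.37

Days held (2021-06-15 to 2021-09-14): 92 out of 365
Tax = £342000 × 2.65% × 92/365 = £2284.3726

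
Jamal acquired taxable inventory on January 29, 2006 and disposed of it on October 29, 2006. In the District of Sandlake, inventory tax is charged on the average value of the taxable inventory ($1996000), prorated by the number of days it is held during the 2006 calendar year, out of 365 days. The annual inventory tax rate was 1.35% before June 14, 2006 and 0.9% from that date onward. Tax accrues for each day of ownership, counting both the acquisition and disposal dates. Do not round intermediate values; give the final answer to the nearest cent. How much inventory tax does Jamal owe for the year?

$16832.02

January 29 – June 13, 2006: 136 days at 1.35% → $1996000 × 1.35% × 136/365 = $10040.1534
June 14 – October 29, 2006: 138 days at 0.9% → $1996000 × 0.9% × 138/365 = $6791.8685
Total = $16832.0219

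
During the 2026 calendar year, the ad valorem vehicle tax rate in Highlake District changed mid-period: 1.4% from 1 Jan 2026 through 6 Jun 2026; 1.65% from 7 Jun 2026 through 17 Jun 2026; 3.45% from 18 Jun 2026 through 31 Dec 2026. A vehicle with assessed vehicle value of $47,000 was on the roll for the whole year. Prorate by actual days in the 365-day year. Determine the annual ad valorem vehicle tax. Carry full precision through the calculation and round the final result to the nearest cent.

1 Jan – 6 Jun 2026: 157 days at 1.4% → $47,000 × 1.4% × 157/365 = $283.0301
7 Jun – 17 Jun 2026: 11 days at 1.65% → $47,000 × 1.65% × 11/365 = $23.3712
18 Jun – 31 Dec 2026: 197 days at 3.45% → $47,000 × 3.45% × 197/365 = $875.1658
Total = $1,181.5671

$1,181.57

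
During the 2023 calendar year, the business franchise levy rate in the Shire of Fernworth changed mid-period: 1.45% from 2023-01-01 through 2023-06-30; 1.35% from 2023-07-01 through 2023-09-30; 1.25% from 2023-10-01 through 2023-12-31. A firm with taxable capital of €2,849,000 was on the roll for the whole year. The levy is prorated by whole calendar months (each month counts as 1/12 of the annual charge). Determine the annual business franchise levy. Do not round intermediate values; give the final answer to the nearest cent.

€39,173.75

2023-01-01 to 2023-06-30: 6 months at 1.45% → €2,849,000 × 1.45% × 6/12 = €20,655.2500
2023-07-01 to 2023-09-30: 3 months at 1.35% → €2,849,000 × 1.35% × 3/12 = €9,615.3750
2023-10-01 to 2023-12-31: 3 months at 1.25% → €2,849,000 × 1.25% × 3/12 = €8,903.1250
Total = €39,173.7500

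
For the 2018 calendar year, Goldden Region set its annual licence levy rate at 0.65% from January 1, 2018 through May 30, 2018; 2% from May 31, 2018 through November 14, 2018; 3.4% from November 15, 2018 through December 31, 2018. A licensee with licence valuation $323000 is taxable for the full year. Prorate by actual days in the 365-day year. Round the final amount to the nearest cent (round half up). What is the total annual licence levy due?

$5250.30

January 1 – May 30, 2018: 150 days at 0.65% → $323000 × 0.65% × 150/365 = $862.8082
May 31 – November 14, 2018: 168 days at 2% → $323000 × 2% × 168/365 = $2973.3699
November 15 – December 31, 2018: 47 days at 3.4% → $323000 × 3.4% × 47/365 = $1414.1205
Total = $5250.2986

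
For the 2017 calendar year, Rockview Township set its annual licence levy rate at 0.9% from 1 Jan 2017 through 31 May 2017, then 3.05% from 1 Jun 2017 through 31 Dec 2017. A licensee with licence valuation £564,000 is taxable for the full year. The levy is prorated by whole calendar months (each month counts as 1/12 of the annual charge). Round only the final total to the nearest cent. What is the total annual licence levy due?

1 Jan – 31 May 2017: 5 months at 0.9% → £564,000 × 0.9% × 5/12 = £2,115.0000
1 Jun – 31 Dec 2017: 7 months at 3.05% → £564,000 × 3.05% × 7/12 = £10,034.5000
Total = £12,149.5000

£12,149.50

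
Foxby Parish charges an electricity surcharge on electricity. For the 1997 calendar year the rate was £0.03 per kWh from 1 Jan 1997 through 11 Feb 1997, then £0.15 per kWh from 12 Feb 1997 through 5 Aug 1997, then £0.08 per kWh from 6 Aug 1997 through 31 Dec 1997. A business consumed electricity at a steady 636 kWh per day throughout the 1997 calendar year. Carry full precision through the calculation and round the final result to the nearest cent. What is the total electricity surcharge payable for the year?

£25026.60

1 Jan – 11 Feb 1997: 42 days × 636 kWh/day = 26,712 kWh at £0.03/kWh → £801.36
12 Feb – 5 Aug 1997: 175 days × 636 kWh/day = 111,300 kWh at £0.15/kWh → £16695.00
6 Aug – 31 Dec 1997: 148 days × 636 kWh/day = 94,128 kWh at £0.08/kWh → £7530.24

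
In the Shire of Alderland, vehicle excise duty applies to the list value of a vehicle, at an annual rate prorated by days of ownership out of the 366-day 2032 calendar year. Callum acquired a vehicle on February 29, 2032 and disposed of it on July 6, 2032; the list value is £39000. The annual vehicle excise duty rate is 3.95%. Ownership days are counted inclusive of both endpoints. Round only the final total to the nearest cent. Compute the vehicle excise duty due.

£542.96

Days held (February 29 – July 6, 2032): 129 out of 366
Tax = £39000 × 3.95% × 129/366 = £542.9631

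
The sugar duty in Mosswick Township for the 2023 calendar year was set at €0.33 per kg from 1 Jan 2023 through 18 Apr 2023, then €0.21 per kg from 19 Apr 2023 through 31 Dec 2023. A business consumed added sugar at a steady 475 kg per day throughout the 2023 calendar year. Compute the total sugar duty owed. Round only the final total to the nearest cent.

1 Jan – 18 Apr 2023: 108 days × 475 kg/day = 51,300 kg at €0.33/kg → €16929.00
19 Apr – 31 Dec 2023: 257 days × 475 kg/day = 122,075 kg at €0.21/kg → €25635.75

€42564.75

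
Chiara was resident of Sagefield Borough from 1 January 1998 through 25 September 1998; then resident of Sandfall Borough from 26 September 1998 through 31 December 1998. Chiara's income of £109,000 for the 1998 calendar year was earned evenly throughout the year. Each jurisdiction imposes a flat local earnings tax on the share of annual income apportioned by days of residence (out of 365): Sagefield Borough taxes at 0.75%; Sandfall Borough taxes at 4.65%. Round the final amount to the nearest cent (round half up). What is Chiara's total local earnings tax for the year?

£1,947.22

Sagefield Borough, 1 January – 25 September 1998: 268 days → £109,000 × 0.75% × 268/365 = £600.2466
Sandfall Borough, 26 September – 31 December 1998: 97 days → £109,000 × 4.65% × 97/365 = £1,346.9712
Total = £1,947.2178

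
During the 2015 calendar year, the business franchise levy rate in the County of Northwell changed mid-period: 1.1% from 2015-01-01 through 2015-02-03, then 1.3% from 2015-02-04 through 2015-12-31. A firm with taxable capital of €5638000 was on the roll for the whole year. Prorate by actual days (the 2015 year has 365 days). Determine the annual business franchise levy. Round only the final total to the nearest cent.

€72243.63

2015-01-01 to 2015-02-03: 34 days at 1.1% → €5638000 × 1.1% × 34/365 = €5777.0192
2015-02-04 to 2015-12-31: 331 days at 1.3% → €5638000 × 1.3% × 331/365 = €66466.6137
Total = €72243.6329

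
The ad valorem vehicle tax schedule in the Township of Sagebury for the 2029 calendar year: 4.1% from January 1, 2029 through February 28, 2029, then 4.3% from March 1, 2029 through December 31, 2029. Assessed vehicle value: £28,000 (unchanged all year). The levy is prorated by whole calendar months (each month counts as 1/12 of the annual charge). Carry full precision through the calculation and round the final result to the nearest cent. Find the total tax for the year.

January 1 – February 28, 2029: 2 months at 4.1% → £28,000 × 4.1% × 2/12 = £191.3333
March 1 – December 31, 2029: 10 months at 4.3% → £28,000 × 4.3% × 10/12 = £1,003.3333
Total = £1,194.6667

£1,194.67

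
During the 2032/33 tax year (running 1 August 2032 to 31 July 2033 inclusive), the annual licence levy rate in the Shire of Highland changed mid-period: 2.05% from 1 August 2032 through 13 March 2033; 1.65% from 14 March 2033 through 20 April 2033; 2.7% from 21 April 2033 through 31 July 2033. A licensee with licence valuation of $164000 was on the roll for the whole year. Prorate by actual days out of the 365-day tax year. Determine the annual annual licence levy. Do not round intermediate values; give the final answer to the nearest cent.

1 August 2032 – 13 March 2033: 225 days at 2.05% → $164000 × 2.05% × 225/365 = $2072.4658
14 March – 20 April 2033: 38 days at 1.65% → $164000 × 1.65% × 38/365 = $281.7205
21 April – 31 July 2033: 102 days at 2.7% → $164000 × 2.7% × 102/365 = $1237.4137
Total = $3591.6000

$3591.60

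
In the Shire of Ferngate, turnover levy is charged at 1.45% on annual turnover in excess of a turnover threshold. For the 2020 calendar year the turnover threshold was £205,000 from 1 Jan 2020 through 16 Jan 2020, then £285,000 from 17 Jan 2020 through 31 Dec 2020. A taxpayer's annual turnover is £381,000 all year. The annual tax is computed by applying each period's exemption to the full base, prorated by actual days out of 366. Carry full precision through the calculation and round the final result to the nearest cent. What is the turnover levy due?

£1,442.71

1 Jan – 16 Jan 2020: 16 days, exemption £205,000 → (£381,000 − £205,000) × 1.45% × 16/366 = £111.5628
17 Jan – 31 Dec 2020: 350 days, exemption £285,000 → (£381,000 − £285,000) × 1.45% × 350/366 = £1,331.1475
Total = £1,442.7104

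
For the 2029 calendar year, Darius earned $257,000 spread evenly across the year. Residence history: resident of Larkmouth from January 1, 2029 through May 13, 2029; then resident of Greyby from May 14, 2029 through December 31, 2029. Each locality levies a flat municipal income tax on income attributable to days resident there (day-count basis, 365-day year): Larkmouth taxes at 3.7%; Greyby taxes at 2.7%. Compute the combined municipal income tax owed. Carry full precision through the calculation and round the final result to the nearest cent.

$7,875.47

Larkmouth, January 1 – May 13, 2029: 133 days → $257,000 × 3.7% × 133/365 = $3,464.9233
Greyby, May 14 – December 31, 2029: 232 days → $257,000 × 2.7% × 232/365 = $4,410.5425
Total = $7,875.4658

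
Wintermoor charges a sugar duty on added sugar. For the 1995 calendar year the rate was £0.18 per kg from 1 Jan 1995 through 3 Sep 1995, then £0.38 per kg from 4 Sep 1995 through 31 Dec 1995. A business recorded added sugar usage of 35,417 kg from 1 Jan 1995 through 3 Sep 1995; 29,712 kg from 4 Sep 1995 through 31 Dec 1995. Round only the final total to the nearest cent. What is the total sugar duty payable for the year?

1 Jan – 3 Sep 1995: 35,417 kg at £0.18/kg → £6,375.06
4 Sep – 31 Dec 1995: 29,712 kg at £0.38/kg → £11,290.56

£17,665.62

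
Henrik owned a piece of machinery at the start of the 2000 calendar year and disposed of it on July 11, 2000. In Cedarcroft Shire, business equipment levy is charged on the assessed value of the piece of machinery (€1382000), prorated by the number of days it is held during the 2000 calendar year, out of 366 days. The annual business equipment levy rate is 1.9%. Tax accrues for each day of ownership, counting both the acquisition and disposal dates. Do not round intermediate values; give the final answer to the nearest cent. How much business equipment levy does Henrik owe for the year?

Days held (January 1 – July 11, 2000): 193 out of 366
Tax = €1382000 × 1.9% × 193/366 = €13846.4317

€13846.43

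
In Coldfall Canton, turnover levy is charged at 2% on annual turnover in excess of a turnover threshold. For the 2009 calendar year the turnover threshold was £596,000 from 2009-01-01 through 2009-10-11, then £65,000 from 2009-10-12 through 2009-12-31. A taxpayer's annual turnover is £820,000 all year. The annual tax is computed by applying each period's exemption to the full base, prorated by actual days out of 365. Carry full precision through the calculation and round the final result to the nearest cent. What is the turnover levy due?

£6,836.77

2009-01-01 to 2009-10-11: 284 days, exemption £596,000 → (£820,000 − £596,000) × 2% × 284/365 = £3,485.8082
2009-10-12 to 2009-12-31: 81 days, exemption £65,000 → (£820,000 − £65,000) × 2% × 81/365 = £3,350.9589
Total = £6,836.7671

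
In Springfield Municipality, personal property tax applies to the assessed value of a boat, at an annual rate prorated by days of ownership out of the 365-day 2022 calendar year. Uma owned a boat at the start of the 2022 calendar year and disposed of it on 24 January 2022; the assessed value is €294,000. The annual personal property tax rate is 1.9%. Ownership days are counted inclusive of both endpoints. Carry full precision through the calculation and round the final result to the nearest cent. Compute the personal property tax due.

Days held (1 January – 24 January 2022): 24 out of 365
Tax = €294,000 × 1.9% × 24/365 = €367.2986

€367.30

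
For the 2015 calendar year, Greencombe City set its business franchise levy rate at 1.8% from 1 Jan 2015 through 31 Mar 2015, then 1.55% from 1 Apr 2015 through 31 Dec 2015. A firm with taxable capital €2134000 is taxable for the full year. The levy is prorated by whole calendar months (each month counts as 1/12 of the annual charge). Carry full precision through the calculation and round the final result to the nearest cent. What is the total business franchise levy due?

€34410.75

1 Jan – 31 Mar 2015: 3 months at 1.8% → €2134000 × 1.8% × 3/12 = €9603.0000
1 Apr – 31 Dec 2015: 9 months at 1.55% → €2134000 × 1.55% × 9/12 = €24807.7500
Total = €34410.7500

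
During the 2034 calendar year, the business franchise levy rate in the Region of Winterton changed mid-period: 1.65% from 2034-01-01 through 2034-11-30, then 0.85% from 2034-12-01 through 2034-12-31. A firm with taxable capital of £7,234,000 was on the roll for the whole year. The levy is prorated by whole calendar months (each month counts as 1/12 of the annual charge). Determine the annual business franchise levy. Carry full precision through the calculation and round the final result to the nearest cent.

2034-01-01 to 2034-11-30: 11 months at 1.65% → £7,234,000 × 1.65% × 11/12 = £109,414.2500
2034-12-01 to 2034-12-31: 1 month at 0.85% → £7,234,000 × 0.85% × 1/12 = £5,124.0833
Total = £114,538.3333

£114,538.33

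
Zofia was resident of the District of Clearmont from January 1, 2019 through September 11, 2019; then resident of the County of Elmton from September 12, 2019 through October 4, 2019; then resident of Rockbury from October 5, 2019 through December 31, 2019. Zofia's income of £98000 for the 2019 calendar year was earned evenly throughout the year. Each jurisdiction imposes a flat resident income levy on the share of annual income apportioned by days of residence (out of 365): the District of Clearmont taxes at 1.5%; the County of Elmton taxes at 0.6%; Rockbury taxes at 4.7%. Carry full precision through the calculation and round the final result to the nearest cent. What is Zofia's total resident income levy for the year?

The District of Clearmont, January 1 – September 11, 2019: 254 days → £98000 × 1.5% × 254/365 = £1022.9589
The County of Elmton, September 12 – October 4, 2019: 23 days → £98000 × 0.6% × 23/365 = £37.0521
Rockbury, October 5 – December 31, 2019: 88 days → £98000 × 4.7% × 88/365 = £1110.4877
Total = £2170.4986

£2170.50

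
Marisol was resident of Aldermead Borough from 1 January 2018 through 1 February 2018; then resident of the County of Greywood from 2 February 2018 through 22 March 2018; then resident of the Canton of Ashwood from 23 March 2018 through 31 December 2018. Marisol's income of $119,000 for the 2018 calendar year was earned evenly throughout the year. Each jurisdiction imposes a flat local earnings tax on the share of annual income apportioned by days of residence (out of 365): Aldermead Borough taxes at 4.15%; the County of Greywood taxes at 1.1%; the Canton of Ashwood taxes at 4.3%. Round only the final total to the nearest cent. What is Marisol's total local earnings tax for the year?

Aldermead Borough, 1 January – 1 February 2018: 32 days → $119,000 × 4.15% × 32/365 = $432.9644
The County of Greywood, 2 February – 22 March 2018: 49 days → $119,000 × 1.1% × 49/365 = $175.7288
The Canton of Ashwood, 23 March – 31 December 2018: 284 days → $119,000 × 4.3% × 284/365 = $3,981.4466
Total = $4,590.1397

$4,590.14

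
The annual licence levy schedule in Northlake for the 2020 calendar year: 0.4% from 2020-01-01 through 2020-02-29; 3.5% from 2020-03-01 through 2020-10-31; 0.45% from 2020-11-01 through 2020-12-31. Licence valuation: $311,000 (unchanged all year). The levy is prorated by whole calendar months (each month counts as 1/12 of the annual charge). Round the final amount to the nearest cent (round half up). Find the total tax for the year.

$7,697.25

2020-01-01 to 2020-02-29: 2 months at 0.4% → $311,000 × 0.4% × 2/12 = $207.3333
2020-03-01 to 2020-10-31: 8 months at 3.5% → $311,000 × 3.5% × 8/12 = $7,256.6667
2020-11-01 to 2020-12-31: 2 months at 0.45% → $311,000 × 0.45% × 2/12 = $233.2500
Total = $7,697.2500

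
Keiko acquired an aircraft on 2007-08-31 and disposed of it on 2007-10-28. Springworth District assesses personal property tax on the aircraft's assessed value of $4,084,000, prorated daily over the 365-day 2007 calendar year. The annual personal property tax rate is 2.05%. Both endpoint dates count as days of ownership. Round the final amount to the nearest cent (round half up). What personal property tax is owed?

$13,533.15

Days held (2007-08-31 to 2007-10-28): 59 out of 365
Tax = $4,084,000 × 2.05% × 59/365 = $13,533.1452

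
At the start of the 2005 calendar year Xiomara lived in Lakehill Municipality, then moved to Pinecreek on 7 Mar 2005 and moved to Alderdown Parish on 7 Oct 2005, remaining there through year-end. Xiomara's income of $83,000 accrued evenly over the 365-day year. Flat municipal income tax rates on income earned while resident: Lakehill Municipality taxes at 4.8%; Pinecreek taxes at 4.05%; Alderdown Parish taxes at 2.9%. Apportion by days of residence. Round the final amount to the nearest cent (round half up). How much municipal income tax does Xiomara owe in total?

$3,247.46

Lakehill Municipality, 1 Jan – 6 Mar 2005: 65 days → $83,000 × 4.8% × 65/365 = $709.4795
Pinecreek, 7 Mar – 6 Oct 2005: 214 days → $83,000 × 4.05% × 214/365 = $1,970.8521
Alderdown Parish, 7 Oct – 31 Dec 2005: 86 days → $83,000 × 2.9% × 86/365 = $567.1288
Total = $3,247.4603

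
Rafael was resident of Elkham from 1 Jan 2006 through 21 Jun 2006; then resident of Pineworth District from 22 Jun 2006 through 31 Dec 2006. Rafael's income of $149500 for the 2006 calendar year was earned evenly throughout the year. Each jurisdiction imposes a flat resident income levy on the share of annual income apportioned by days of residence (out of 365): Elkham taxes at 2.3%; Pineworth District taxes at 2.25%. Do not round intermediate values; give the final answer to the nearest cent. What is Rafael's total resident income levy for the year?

$3398.97

Elkham, 1 Jan – 21 Jun 2006: 172 days → $149500 × 2.3% × 172/365 = $1620.3342
Pineworth District, 22 Jun – 31 Dec 2006: 193 days → $149500 × 2.25% × 193/365 = $1778.6404
Total = $3398.9747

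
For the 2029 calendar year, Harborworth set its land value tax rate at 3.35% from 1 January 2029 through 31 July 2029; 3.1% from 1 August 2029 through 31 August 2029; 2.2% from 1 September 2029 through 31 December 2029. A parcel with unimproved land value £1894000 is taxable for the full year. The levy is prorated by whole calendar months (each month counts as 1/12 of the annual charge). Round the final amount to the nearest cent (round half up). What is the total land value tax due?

1 January – 31 July 2029: 7 months at 3.35% → £1894000 × 3.35% × 7/12 = £37011.9167
1 August – 31 August 2029: 1 month at 3.1% → £1894000 × 3.1% × 1/12 = £4892.8333
1 September – 31 December 2029: 4 months at 2.2% → £1894000 × 2.2% × 4/12 = £13889.3333
Total = £55794.0833

£55794.08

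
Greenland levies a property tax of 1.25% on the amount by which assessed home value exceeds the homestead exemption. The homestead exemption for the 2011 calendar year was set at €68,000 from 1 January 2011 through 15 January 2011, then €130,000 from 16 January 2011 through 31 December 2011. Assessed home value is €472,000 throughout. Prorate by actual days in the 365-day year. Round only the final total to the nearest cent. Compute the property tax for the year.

€4,306.85

1 January – 15 January 2011: 15 days, exemption €68,000 → (€472,000 − €68,000) × 1.25% × 15/365 = €207.5342
16 January – 31 December 2011: 350 days, exemption €130,000 → (€472,000 − €130,000) × 1.25% × 350/365 = €4,099.3151
Total = €4,306.8493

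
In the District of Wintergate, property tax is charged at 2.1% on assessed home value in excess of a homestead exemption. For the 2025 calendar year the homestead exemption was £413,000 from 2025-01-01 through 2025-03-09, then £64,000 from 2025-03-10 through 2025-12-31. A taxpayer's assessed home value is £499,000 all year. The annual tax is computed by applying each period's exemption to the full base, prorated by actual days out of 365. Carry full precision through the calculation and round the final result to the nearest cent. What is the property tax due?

2025-01-01 to 2025-03-09: 68 days, exemption £413,000 → (£499,000 − £413,000) × 2.1% × 68/365 = £336.4603
2025-03-10 to 2025-12-31: 297 days, exemption £64,000 → (£499,000 − £64,000) × 2.1% × 297/365 = £7,433.1370
Total = £7,769.5973

£7,769.60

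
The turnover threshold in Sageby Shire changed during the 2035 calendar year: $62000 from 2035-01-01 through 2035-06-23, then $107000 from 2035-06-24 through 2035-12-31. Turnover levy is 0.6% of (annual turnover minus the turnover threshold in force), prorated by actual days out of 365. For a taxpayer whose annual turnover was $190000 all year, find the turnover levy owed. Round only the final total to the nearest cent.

2035-01-01 to 2035-06-23: 174 days, exemption $62000 → ($190000 − $62000) × 0.6% × 174/365 = $366.1151
2035-06-24 to 2035-12-31: 191 days, exemption $107000 → ($190000 − $107000) × 0.6% × 191/365 = $260.5973
Total = $626.7123

$626.71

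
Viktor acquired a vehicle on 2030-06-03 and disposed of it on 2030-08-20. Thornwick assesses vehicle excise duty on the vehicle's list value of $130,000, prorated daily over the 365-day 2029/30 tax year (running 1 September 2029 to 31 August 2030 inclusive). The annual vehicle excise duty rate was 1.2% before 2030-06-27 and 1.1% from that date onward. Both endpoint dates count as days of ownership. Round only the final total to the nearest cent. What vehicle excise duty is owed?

2030-06-03 to 2030-06-26: 24 days at 1.2% → $130,000 × 1.2% × 24/365 = $102.5753
2030-06-27 to 2030-08-20: 55 days at 1.1% → $130,000 × 1.1% × 55/365 = $215.4795
Total = $318.0548

$318.05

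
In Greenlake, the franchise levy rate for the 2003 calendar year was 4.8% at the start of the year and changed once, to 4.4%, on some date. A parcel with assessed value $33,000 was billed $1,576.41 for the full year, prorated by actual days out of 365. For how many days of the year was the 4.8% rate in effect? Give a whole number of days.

344 days

Let d = days at the first rate; then 365 − d days at the second rate.
$33,000 × [4.8%·d + 4.4%·(365−d)] / 365 = $1,576.41
Solving gives d = 344, so the new rate took effect on 11 December 2003.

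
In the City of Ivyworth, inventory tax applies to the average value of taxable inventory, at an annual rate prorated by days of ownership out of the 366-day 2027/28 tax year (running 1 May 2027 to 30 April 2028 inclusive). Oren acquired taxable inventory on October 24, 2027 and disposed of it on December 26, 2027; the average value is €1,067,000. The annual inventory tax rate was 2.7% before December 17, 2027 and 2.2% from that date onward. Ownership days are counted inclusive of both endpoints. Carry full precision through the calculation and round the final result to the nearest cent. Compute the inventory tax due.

€4,891.87

October 24 – December 16, 2027: 54 days at 2.7% → €1,067,000 × 2.7% × 54/366 = €4,250.5082
December 17 – December 26, 2027: 10 days at 2.2% → €1,067,000 × 2.2% × 10/366 = €641.3661
Total = €4,891.8743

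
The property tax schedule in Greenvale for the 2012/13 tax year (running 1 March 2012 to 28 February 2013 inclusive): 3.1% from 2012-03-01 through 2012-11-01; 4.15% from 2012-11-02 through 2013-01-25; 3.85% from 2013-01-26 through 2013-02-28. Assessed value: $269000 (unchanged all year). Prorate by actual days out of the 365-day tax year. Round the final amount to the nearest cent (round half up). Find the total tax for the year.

$9184.69

2012-03-01 to 2012-11-01: 246 days at 3.1% → $269000 × 3.1% × 246/365 = $5620.2575
2012-11-02 to 2013-01-25: 85 days at 4.15% → $269000 × 4.15% × 85/365 = $2599.7192
2013-01-26 to 2013-02-28: 34 days at 3.85% → $269000 × 3.85% × 34/365 = $964.7151
Total = $9184.6918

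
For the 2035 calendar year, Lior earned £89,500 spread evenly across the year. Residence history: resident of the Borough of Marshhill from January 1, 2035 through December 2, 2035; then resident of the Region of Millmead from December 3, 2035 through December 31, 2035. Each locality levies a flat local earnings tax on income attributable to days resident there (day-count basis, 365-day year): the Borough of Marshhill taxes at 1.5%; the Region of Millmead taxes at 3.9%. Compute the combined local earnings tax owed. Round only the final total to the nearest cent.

The Borough of Marshhill, January 1 – December 2, 2035: 336 days → £89,500 × 1.5% × 336/365 = £1,235.8356
The Region of Millmead, December 3 – December 31, 2035: 29 days → £89,500 × 3.9% × 29/365 = £277.3274
Total = £1,513.1630

£1,513.16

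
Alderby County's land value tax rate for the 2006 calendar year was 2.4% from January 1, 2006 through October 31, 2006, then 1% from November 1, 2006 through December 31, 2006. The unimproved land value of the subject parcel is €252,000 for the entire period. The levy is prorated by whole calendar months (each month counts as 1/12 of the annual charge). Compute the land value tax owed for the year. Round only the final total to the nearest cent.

€5,460.00

January 1 – October 31, 2006: 10 months at 2.4% → €252,000 × 2.4% × 10/12 = €5,040.0000
November 1 – December 31, 2006: 2 months at 1% → €252,000 × 1% × 2/12 = €420.0000
Total = €5,460.0000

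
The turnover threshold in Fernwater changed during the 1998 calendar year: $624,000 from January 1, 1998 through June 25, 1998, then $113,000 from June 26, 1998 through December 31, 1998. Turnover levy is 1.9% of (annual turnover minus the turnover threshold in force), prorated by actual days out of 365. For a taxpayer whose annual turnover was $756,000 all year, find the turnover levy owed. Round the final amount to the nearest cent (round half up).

January 1 – June 25, 1998: 176 days, exemption $624,000 → ($756,000 − $624,000) × 1.9% × 176/365 = $1,209.3370
June 26 – December 31, 1998: 189 days, exemption $113,000 → ($756,000 − $113,000) × 1.9% × 189/365 = $6,326.0630
Total = $7,535.4000

$7,535.40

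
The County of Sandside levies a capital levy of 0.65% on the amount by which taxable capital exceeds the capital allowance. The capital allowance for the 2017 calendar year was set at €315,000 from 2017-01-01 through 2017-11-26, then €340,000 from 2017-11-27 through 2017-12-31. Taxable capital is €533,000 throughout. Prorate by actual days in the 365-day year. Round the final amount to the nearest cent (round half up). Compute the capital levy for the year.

€1,401.42

2017-01-01 to 2017-11-26: 330 days, exemption €315,000 → (€533,000 − €315,000) × 0.65% × 330/365 = €1,281.1233
2017-11-27 to 2017-12-31: 35 days, exemption €340,000 → (€533,000 − €340,000) × 0.65% × 35/365 = €120.2945
Total = €1,401.4178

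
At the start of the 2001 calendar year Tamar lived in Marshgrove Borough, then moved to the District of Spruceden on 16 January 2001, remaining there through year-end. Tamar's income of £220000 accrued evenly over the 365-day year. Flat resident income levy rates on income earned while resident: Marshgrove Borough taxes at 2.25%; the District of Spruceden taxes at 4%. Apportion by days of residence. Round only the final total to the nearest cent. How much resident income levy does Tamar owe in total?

Marshgrove Borough, 1 January – 15 January 2001: 15 days → £220000 × 2.25% × 15/365 = £203.4247
The District of Spruceden, 16 January – 31 December 2001: 350 days → £220000 × 4% × 350/365 = £8438.3562
Total = £8641.7808

£8641.78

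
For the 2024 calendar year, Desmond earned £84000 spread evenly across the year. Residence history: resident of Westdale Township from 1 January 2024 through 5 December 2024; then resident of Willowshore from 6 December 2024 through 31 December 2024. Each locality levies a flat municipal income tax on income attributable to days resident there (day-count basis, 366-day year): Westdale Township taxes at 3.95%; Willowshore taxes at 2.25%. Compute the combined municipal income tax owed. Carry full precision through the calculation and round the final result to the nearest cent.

Westdale Township, 1 January – 5 December 2024: 340 days → £84000 × 3.95% × 340/366 = £3082.2951
Willowshore, 6 December – 31 December 2024: 26 days → £84000 × 2.25% × 26/366 = £134.2623
Total = £3216.5574

£3216.56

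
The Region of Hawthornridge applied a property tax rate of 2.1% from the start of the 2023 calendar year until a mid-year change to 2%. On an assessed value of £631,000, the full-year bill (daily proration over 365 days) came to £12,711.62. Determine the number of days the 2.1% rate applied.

Let d = days at the first rate; then 365 − d days at the second rate.
£631,000 × [2.1%·d + 2%·(365−d)] / 365 = £12,711.62
Solving gives d = 53, so the new rate took effect on 23 February 2023.

53 days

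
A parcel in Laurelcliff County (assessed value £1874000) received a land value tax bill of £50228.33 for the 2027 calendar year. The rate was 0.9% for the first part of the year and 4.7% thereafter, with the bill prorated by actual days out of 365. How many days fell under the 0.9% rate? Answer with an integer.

194 days

Let d = days at the first rate; then 365 − d days at the second rate.
£1874000 × [0.9%·d + 4.7%·(365−d)] / 365 = £50228.33
Solving gives d = 194, so the new rate took effect on 14 July 2027.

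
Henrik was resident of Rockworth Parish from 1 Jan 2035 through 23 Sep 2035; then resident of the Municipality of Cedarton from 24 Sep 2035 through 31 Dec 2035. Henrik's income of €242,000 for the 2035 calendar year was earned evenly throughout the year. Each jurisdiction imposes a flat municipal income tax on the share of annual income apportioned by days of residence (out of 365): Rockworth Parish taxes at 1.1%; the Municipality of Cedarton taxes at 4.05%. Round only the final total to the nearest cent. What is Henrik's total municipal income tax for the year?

Rockworth Parish, 1 Jan – 23 Sep 2035: 266 days → €242,000 × 1.1% × 266/365 = €1,939.9781
The Municipality of Cedarton, 24 Sep – 31 Dec 2035: 99 days → €242,000 × 4.05% × 99/365 = €2,658.3534
Total = €4,598.3315

€4,598.33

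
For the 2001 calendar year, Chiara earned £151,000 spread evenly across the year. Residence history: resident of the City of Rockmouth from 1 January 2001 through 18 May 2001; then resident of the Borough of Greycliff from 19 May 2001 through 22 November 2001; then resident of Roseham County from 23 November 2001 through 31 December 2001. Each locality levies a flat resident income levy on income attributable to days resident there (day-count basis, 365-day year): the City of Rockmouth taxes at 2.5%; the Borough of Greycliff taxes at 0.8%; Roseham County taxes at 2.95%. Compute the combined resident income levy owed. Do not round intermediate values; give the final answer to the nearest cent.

£2,525.42

The City of Rockmouth, 1 January – 18 May 2001: 138 days → £151,000 × 2.5% × 138/365 = £1,427.2603
The Borough of Greycliff, 19 May – 22 November 2001: 188 days → £151,000 × 0.8% × 188/365 = £622.2027
Roseham County, 23 November – 31 December 2001: 39 days → £151,000 × 2.95% × 39/365 = £475.9603
Total = £2,525.4233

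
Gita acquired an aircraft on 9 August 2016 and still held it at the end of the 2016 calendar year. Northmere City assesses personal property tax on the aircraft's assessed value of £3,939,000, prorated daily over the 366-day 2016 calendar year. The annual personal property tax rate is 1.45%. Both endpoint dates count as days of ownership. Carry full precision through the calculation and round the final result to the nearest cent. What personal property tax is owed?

£22,627.73

Days held (9 August – 31 December 2016): 145 out of 366
Tax = £3,939,000 × 1.45% × 145/366 = £22,627.7254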